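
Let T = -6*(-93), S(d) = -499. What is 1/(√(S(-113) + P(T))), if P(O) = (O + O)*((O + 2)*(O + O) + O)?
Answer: √698077589/698077589 ≈ 3.7848e-5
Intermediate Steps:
T = 558
P(O) = 2*O*(O + 2*O*(2 + O)) (P(O) = (2*O)*((2 + O)*(2*O) + O) = (2*O)*(2*O*(2 + O) + O) = (2*O)*(O + 2*O*(2 + O)) = 2*O*(O + 2*O*(2 + O)))
1/(√(S(-113) + P(T))) = 1/(√(-499 + 558²*(10 + 4*558))) = 1/(√(-499 + 311364*(10 + 2232))) = 1/(√(-499 + 311364*2242)) = 1/(√(-499 + 698078088)) = 1/(√698077589) = √698077589/698077589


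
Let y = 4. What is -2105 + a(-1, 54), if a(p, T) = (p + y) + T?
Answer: -2048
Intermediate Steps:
a(p, T) = 4 + T + p (a(p, T) = (p + 4) + T = (4 + p) + T = 4 + T + p)
-2105 + a(-1, 54) = -2105 + (4 + 54 - 1) = -2105 + 57 = -2048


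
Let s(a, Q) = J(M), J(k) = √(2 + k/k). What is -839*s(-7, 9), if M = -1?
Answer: -839*√3 ≈ -1453.2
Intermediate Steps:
J(k) = √3 (J(k) = √(2 + 1) = √3)
s(a, Q) = √3
-839*s(-7, 9) = -839*√3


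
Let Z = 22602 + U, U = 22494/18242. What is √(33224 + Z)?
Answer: √4644414960353/9121 ≈ 236.28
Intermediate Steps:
U = 11247/9121 (U = 22494*(1/18242) = 11247/9121 ≈ 1.2331)
Z = 206164089/9121 (Z = 22602 + 11247/9121 = 206164089/9121 ≈ 22603.)
√(33224 + Z) = √(33224 + 206164089/9121) = √(509200193/9121) = √4644414960353/9121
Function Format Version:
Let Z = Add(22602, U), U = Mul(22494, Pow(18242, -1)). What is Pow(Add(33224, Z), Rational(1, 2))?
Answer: Mul(Rational(1, 9121), Pow(4644414960353, Rational(1, 2))) ≈ 236.28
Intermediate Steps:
U = Rational(11247, 9121) (U = Mul(22494, Rational(1, 18242)) = Rational(11247, 9121) ≈ 1.2331)
Z = Rational(206164089, 9121) (Z = Add(22602, Rational(11247, 9121)) = Rational(206164089, 9121) ≈ 22603.)
Pow(Add(33224, Z), Rational(1, 2)) = Pow(Add(33224, Rational(206164089, 9121)), Rational(1, 2)) = Pow(Rational(509200193, 9121), Rational(1, 2)) = Mul(Rational(1, 9121), Pow(4644414960353, Rational(1, 2)))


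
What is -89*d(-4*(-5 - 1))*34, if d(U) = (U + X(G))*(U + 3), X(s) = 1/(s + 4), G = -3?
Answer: -2042550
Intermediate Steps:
X(s) = 1/(4 + s)
d(U) = (1 + U)*(3 + U) (d(U) = (U + 1/(4 - 3))*(U + 3) = (U + 1/1)*(3 + U) = (U + 1)*(3 + U) = (1 + U)*(3 + U))
-89*d(-4*(-5 - 1))*34 = -89*(3 + (-4*(-5 - 1))**2 + 4*(-4*(-5 - 1)))*34 = -89*(3 + (-4*(-6))**2 + 4*(-4*(-6)))*34 = -89*(3 + 24**2 + 4*24)*34 = -89*(3 + 576 + 96)*34 = -89*675*34 = -60075*34 = -2042550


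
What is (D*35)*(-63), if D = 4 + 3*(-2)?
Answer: 4410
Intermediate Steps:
D = -2 (D = 4 - 6 = -2)
(D*35)*(-63) = -2*35*(-63) = -70*(-63) = 4410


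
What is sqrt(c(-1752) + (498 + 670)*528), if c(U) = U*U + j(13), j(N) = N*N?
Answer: sqrt(3686377) ≈ 1920.0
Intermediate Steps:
j(N) = N**2
c(U) = 169 + U**2 (c(U) = U*U + 13**2 = U**2 + 169 = 169 + U**2)
sqrt(c(-1752) + (498 + 670)*528) = sqrt((169 + (-1752)**2) + (498 + 670)*528) = sqrt((169 + 3069504) + 1168*528) = sqrt(3069673 + 616704) = sqrt(3686377)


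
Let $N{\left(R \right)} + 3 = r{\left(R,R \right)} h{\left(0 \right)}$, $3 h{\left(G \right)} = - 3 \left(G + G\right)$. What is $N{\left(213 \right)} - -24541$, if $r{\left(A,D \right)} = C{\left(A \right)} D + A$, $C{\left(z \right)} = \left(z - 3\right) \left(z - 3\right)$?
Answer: $24538$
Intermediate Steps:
$C{\left(z \right)} = \left(-3 + z\right)^{2}$ ($C{\left(z \right)} = \left(-3 + z\right) \left(-3 + z\right) = \left(-3 + z\right)^{2}$)
$h{\left(G \right)} = - 2 G$ ($h{\left(G \right)} = \frac{\left(-3\right) \left(G + G\right)}{3} = \frac{\left(-3\right) 2 G}{3} = \frac{\left(-6\right) G}{3} = - 2 G$)
$r{\left(A,D \right)} = A + D \left(-3 + A\right)^{2}$ ($r{\left(A,D \right)} = \left(-3 + A\right)^{2} D + A = D \left(-3 + A\right)^{2} + A = A + D \left(-3 + A\right)^{2}$)
$N{\left(R \right)} = -3$ ($N{\left(R \right)} = -3 + \left(R + R \left(-3 + R\right)^{2}\right) \left(\left(-2\right) 0\right) = -3 + \left(R + R \left(-3 + R\right)^{2}\right) 0 = -3 + 0 = -3$)
$N{\left(213 \right)} - -24541 = -3 - -24541 = -3 + 24541 = 24538$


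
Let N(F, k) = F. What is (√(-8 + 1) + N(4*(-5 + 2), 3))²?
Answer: (-12 + I*√7)² ≈ 137.0 - 63.498*I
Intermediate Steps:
(√(-8 + 1) + N(4*(-5 + 2), 3))² = (√(-8 + 1) + 4*(-5 + 2))² = (√(-7) + 4*(-3))² = (I*√7 - 12)² = (-12 + I*√7)²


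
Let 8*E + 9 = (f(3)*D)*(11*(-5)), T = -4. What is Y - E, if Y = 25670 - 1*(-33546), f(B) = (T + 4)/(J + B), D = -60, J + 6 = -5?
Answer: 473737/8 ≈ 59217.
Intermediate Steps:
J = -11 (J = -6 - 5 = -11)
f(B) = 0 (f(B) = (-4 + 4)/(-11 + B) = 0/(-11 + B) = 0)
Y = 59216 (Y = 25670 + 33546 = 59216)
E = -9/8 (E = -9/8 + ((0*(-60))*(11*(-5)))/8 = -9/8 + (0*(-55))/8 = -9/8 + (⅛)*0 = -9/8 + 0 = -9/8 ≈ -1.1250)
Y - E = 59216 - 1*(-9/8) = 59216 + 9/8 = 473737/8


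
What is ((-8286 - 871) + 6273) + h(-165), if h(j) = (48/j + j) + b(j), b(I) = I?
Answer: -176786/55 ≈ -3214.3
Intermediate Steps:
h(j) = 2*j + 48/j (h(j) = (48/j + j) + j = (j + 48/j) + j = 2*j + 48/j)
((-8286 - 871) + 6273) + h(-165) = ((-8286 - 871) + 6273) + (2*(-165) + 48/(-165)) = (-9157 + 6273) + (-330 + 48*(-1/165)) = -2884 + (-330 - 16/55) = -2884 - 18166/55 = -176786/55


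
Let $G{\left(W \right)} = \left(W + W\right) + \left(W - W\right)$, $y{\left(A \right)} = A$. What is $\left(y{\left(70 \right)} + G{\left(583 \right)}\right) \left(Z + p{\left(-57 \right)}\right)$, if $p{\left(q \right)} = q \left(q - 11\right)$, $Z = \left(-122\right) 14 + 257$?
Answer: $2997300$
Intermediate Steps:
$Z = -1451$ ($Z = -1708 + 257 = -1451$)
$G{\left(W \right)} = 2 W$ ($G{\left(W \right)} = 2 W + 0 = 2 W$)
$p{\left(q \right)} = q \left(-11 + q\right)$
$\left(y{\left(70 \right)} + G{\left(583 \right)}\right) \left(Z + p{\left(-57 \right)}\right) = \left(70 + 2 \cdot 583\right) \left(-1451 - 57 \left(-11 - 57\right)\right) = \left(70 + 1166\right) \left(-1451 - -3876\right) = 1236 \left(-1451 + 3876\right) = 1236 \cdot 2425 = 2997300$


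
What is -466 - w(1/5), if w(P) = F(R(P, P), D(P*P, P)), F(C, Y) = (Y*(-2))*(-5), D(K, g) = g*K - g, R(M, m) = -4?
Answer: -11602/25 ≈ -464.08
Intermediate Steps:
D(K, g) = -g + K*g (D(K, g) = K*g - g = -g + K*g)
F(C, Y) = 10*Y (F(C, Y) = -2*Y*(-5) = 10*Y)
w(P) = 10*P*(-1 + P**2) (w(P) = 10*(P*(-1 + P*P)) = 10*(P*(-1 + P**2)) = 10*P*(-1 + P**2))
-466 - w(1/5) = -466 - 10*(-1 + (1/5)**2)/5 = -466 - 10*(-1 + 1/25)/5 = -466 - 10*(-24)/(5*25) = -466 - 1*(-48/25) = -466 + 48/25 = -11602/25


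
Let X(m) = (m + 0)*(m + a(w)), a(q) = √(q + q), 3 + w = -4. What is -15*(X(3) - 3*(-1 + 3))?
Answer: -45 - 45*I*√14 ≈ -45.0 - 168.37*I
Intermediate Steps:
w = -7 (w = -3 - 4 = -7)
a(q) = √2*√q (a(q) = √(2*q) = √2*√q)
X(m) = m*(m + I*√14) (X(m) = (m + 0)*(m + √2*√(-7)) = m*(m + √2*(I*√7)) = m*(m + I*√14))
-15*(X(3) - 3*(-1 + 3)) = -15*(3*(3 + I*√14) - 3*(-1 + 3)) = -15*((9 + 3*I*√14) - 3*2) = -15*((9 + 3*I*√14) - 6) = -15*(3 + 3*I*√14) = -45 - 45*I*√14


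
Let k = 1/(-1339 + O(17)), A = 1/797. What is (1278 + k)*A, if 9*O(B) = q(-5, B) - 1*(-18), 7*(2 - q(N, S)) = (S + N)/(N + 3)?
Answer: 107621595/67116167 ≈ 1.6035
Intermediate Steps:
A = 1/797 ≈ 0.0012547
q(N, S) = 2 - (N + S)/(7*(3 + N)) (q(N, S) = 2 - (S + N)/(7*(N + 3)) = 2 - (N + S)/(7*(3 + N)))
O(B) = 275/126 + B/126 (O(B) = ((42 - B + 13*(-5))/(7*(3 - 5)) - 1*(-18))/9 = ((⅐)*(42 - B - 65)/(-2) + 18)/9 = ((⅐)*(-½)*(-23 - B) + 18)/9 = ((23/14 + B/14) + 18)/9 = (275/14 + B/14)/9 = 275/126 + B/126)
k = -63/84211 (k = 1/(-1339 + (275/126 + (1/126)*17)) = 1/(-1339 + (275/126 + 17/126)) = 1/(-1339 + 146/63) = 1/(-84211/63) = -63/84211 ≈ -0.00074812)
(1278 + k)*A = (1278 - 63/84211)*(1/797) = (107621595/84211)*(1/797) = 107621595/67116167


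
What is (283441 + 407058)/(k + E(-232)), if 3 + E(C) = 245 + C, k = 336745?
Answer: 690499/336755 ≈ 2.0504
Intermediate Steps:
E(C) = 242 + C (E(C) = -3 + (245 + C) = 242 + C)
(283441 + 407058)/(k + E(-232)) = (283441 + 407058)/(336745 + (242 - 232)) = 690499/(336745 + 10) = 690499/336755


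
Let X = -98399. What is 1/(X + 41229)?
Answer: -1/57170 ≈ -1.7492e-5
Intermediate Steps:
1/(X + 41229) = 1/(-98399 + 41229) = 1/(-57170) = -1/57170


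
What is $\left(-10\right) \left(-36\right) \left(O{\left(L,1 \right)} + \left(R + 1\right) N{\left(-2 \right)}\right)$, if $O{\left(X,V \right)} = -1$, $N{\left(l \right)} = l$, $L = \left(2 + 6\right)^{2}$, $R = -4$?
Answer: $1800$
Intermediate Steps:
$L = 64$ ($L = 8^{2} = 64$)
$\left(-10\right) \left(-36\right) \left(O{\left(L,1 \right)} + \left(R + 1\right) N{\left(-2 \right)}\right) = \left(-10\right) \left(-36\right) \left(-1 + \left(-4 + 1\right) \left(-2\right)\right) = 360 \left(-1 - -6\right) = 360 \left(-1 + 6\right) = 360 \cdot 5 = 1800$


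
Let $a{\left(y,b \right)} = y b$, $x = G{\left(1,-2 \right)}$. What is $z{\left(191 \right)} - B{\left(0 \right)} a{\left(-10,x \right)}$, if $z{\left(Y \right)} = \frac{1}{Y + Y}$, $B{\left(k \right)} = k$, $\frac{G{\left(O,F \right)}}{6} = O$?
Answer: $\frac{1}{382} \approx 0.0026178$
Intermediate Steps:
$G{\left(O,F \right)} = 6 O$
$x = 6$ ($x = 6 \cdot 1 = 6$)
$a{\left(y,b \right)} = b y$
$z{\left(Y \right)} = \frac{1}{2 Y}$
$z{\left(191 \right)} - B{\left(0 \right)} a{\left(-10,x \right)} = \frac{1}{2 \cdot 191} - 0 \cdot 6 \left(-10\right) = \frac{1}{2} \cdot \frac{1}{191} - 0 \left(-60\right) = \frac{1}{382} - 0 = \frac{1}{382} + 0 = \frac{1}{382}$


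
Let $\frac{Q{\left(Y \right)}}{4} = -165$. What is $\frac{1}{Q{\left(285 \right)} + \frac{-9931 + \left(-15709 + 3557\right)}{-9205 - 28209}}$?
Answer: $- \frac{37414}{24671157} \approx -0.0015165$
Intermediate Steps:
$Q{\left(Y \right)} = -660$ ($Q{\left(Y \right)} = 4 \left(-165\right) = -660$)
$\frac{1}{Q{\left(285 \right)} + \frac{-9931 + \left(-15709 + 3557\right)}{-9205 - 28209}} = \frac{1}{-660 + \frac{-9931 + \left(-15709 + 3557\right)}{-9205 - 28209}} = \frac{1}{-660 + \frac{-9931 - 12152}{-37414}} = \frac{1}{-660 - - \frac{22083}{37414}} = \frac{1}{-660 + \frac{22083}{37414}} = \frac{1}{- \frac{24671157}{37414}} = - \frac{37414}{24671157}$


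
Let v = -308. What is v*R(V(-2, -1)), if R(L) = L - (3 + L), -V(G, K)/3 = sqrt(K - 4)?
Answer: 924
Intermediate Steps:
V(G, K) = -3*sqrt(-4 + K) (V(G, K) = -3*sqrt(K - 4) = -3*sqrt(-4 + K))
R(L) = -3 (R(L) = L + (-3 - L) = -3)
v*R(V(-2, -1)) = -308*(-3) = 924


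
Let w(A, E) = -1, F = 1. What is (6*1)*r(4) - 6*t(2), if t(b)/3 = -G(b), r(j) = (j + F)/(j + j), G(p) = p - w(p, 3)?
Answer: 231/4 ≈ 57.750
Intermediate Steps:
G(p) = 1 + p (G(p) = p - 1*(-1) = p + 1 = 1 + p)
r(j) = (1 + j)/(2*j) (r(j) = (j + 1)/(j + j) = (1 + j)/((2*j)) = (1 + j)*(1/(2*j)) = (1 + j)/(2*j))
t(b) = -3 - 3*b (t(b) = 3*(-(1 + b)) = 3*(-1 - b) = -3 - 3*b)
(6*1)*r(4) - 6*t(2) = (6*1)*((½)*(1 + 4)/4) - 6*(-3 - 3*2) = 6*((½)*(¼)*5) - 6*(-3 - 6) = 6*(5/8) - 6*(-9) = 15/4 + 54 = 231/4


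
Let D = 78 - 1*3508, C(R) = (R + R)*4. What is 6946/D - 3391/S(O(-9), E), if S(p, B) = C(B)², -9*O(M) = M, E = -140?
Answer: -17805497/8780800 ≈ -2.0278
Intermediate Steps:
O(M) = -M/9
C(R) = 8*R (C(R) = (2*R)*4 = 8*R)
D = -3430 (D = 78 - 3508 = -3430)
S(p, B) = 64*B² (S(p, B) = (8*B)² = 64*B²)
6946/D - 3391/S(O(-9), E) = 6946/(-3430) - 3391/(64*(-140)²) = 6946*(-1/3430) - 3391/(64*19600) = -3473/1715 - 3391/1254400 = -17805497/8780800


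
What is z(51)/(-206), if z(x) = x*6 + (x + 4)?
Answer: -361/206 ≈ -1.7524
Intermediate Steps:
z(x) = 4 + 7*x (z(x) = 6*x + (4 + x) = 4 + 7*x)
z(51)/(-206) = (4 + 7*51)/(-206) = (4 + 357)*(-1/206) = 361*(-1/206) = -361/206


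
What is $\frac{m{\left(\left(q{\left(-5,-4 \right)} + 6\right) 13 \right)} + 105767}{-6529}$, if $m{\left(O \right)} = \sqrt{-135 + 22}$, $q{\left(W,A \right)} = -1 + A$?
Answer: $- \frac{105767}{6529} - \frac{i \sqrt{113}}{6529} \approx -16.2 - 0.0016281 i$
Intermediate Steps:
$m{\left(O \right)} = i \sqrt{113}$ ($m{\left(O \right)} = \sqrt{-113} = i \sqrt{113}$)
$\frac{m{\left(\left(q{\left(-5,-4 \right)} + 6\right) 13 \right)} + 105767}{-6529} = \frac{i \sqrt{113} + 105767}{-6529} = \left(105767 + i \sqrt{113}\right) \left(- \frac{1}{6529}\right) = - \frac{105767}{6529} - \frac{i \sqrt{113}}{6529}$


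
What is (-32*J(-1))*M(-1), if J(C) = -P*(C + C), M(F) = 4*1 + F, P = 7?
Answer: -1344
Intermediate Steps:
M(F) = 4 + F
J(C) = -14*C (J(C) = -7*(C + C) = -7*2*C = -14*C)
(-32*J(-1))*M(-1) = (-(-448)*(-1))*(4 - 1) = -32*14*3 = -448*3 = -1344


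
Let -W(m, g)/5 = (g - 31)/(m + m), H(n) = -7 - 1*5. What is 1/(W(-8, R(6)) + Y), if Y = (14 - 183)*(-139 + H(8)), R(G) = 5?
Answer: 8/204087 ≈ 3.9199e-5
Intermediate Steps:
H(n) = -12 (H(n) = -7 - 5 = -12)
W(m, g) = -5*(-31 + g)/(2*m) (W(m, g) = -5*(g - 31)/(m + m) = -5*(-31 + g)/(2*m))
Y = 25519 (Y = (14 - 183)*(-139 - 12) = -169*(-151) = 25519)
1/(W(-8, R(6)) + Y) = 1/((5/2)*(31 - 1*5)/(-8) + 25519) = 1/((5/2)*(-1/8)*(31 - 5) + 25519) = 1/((5/2)*(-1/8)*26 + 25519) = 1/(-65/8 + 25519) = 1/(204087/8) = 8/204087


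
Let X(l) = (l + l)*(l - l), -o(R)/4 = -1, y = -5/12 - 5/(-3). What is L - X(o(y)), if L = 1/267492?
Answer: 1/267492 ≈ 3.7384e-6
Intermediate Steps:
y = 5/4 (y = -5*1/12 - 5*(-⅓) = -5/12 + 5/3 = 5/4 ≈ 1.2500)
o(R) = 4 (o(R) = -4*(-1) = 4)
X(l) = 0 (X(l) = (2*l)*0 = 0)
L = 1/267492 ≈ 3.7384e-6
L - X(o(y)) = 1/267492 - 1*0 = 1/267492 + 0 = 1/267492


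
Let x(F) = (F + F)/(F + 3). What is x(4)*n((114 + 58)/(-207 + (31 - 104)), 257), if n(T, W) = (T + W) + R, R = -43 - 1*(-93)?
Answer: 85788/245 ≈ 350.16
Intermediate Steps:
R = 50 (R = -43 + 93 = 50)
n(T, W) = 50 + T + W (n(T, W) = (T + W) + 50 = 50 + T + W)
x(F) = 2*F/(3 + F) (x(F) = (2*F)/(3 + F) = 2*F/(3 + F))
x(4)*n((114 + 58)/(-207 + (31 - 104)), 257) = (2*4/(3 + 4))*(50 + (114 + 58)/(-207 + (31 - 104)) + 257) = (2*4/7)*(50 + 172/(-207 - 73) + 257) = (2*4*(⅐))*(50 + 172/(-280) + 257) = 8*(50 + 172*(-1/280) + 257)/7 = 8*(50 - 43/70 + 257)/7 = (8/7)*(21447/70) = 85788/245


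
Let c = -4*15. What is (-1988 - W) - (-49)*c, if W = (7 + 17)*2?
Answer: -4976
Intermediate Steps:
W = 48 (W = 24*2 = 48)
c = -60
(-1988 - W) - (-49)*c = (-1988 - 1*48) - (-49)*(-60) = (-1988 - 48) - 1*2940 = -2036 - 2940 = -4976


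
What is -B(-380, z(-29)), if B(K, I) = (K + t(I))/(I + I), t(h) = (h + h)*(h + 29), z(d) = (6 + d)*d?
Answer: -464042/667 ≈ -695.71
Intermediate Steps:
z(d) = d*(6 + d)
t(h) = 2*h*(29 + h) (t(h) = (2*h)*(29 + h) = 2*h*(29 + h))
B(K, I) = (K + 2*I*(29 + I))/(2*I) (B(K, I) = (K + 2*I*(29 + I))/(I + I) = (K + 2*I*(29 + I))/((2*I)) = (K + 2*I*(29 + I))*(1/(2*I)) = (K + 2*I*(29 + I))/(2*I))
-B(-380, z(-29)) = -(29 - 29*(6 - 29) + (1/2)*(-380)/(-29*(6 - 29))) = -(29 - 29*(-23) + (1/2)*(-380)/(-29*(-23))) = -(29 + 667 + (1/2)*(-380)/667) = -(29 + 667 + (1/2)*(-380)*(1/667)) = -(29 + 667 - 190/667) = -1*464042/667 = -464042/667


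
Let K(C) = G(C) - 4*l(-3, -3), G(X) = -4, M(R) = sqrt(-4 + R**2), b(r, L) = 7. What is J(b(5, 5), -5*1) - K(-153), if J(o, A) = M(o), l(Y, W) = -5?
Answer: -16 + 3*sqrt(5) ≈ -9.2918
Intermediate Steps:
J(o, A) = sqrt(-4 + o**2)
K(C) = 16 (K(C) = -4 - 4*(-5) = -4 + 20 = 16)
J(b(5, 5), -5*1) - K(-153) = sqrt(-4 + 7**2) - 1*16 = sqrt(-4 + 49) - 16 = sqrt(45) - 16 = 3*sqrt(5) - 16 = -16 + 3*sqrt(5)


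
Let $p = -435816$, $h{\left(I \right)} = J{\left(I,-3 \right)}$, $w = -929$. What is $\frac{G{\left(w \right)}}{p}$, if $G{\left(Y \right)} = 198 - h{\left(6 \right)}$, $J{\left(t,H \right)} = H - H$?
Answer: $- \frac{11}{24212} \approx -0.00045432$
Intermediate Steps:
$J{\left(t,H \right)} = 0$
$h{\left(I \right)} = 0$
$G{\left(Y \right)} = 198$ ($G{\left(Y \right)} = 198 - 0 = 198 + 0 = 198$)
$\frac{G{\left(w \right)}}{p} = \frac{198}{-435816} = 198 \left(- \frac{1}{435816}\right) = - \frac{11}{24212}$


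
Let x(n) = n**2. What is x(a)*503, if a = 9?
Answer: 40743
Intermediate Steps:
x(a)*503 = 9**2*503 = 81*503 = 40743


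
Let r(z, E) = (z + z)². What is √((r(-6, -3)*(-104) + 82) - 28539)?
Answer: 13*I*√257 ≈ 208.41*I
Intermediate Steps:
r(z, E) = 4*z² (r(z, E) = (2*z)² = 4*z²)
√((r(-6, -3)*(-104) + 82) - 28539) = √(((4*(-6)²)*(-104) + 82) - 28539) = √(((4*36)*(-104) + 82) - 28539) = √((144*(-104) + 82) - 28539) = √((-14976 + 82) - 28539) = √(-14894 - 28539) = √(-43433) = 13*I*√257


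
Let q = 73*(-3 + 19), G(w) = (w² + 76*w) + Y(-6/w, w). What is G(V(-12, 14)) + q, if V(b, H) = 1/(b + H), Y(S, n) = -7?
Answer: 4797/4 ≈ 1199.3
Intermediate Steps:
V(b, H) = 1/(H + b)
G(w) = -7 + w² + 76*w (G(w) = (w² + 76*w) - 7 = -7 + w² + 76*w)
q = 1168 (q = 73*16 = 1168)
G(V(-12, 14)) + q = (-7 + (1/(14 - 12))² + 76/(14 - 12)) + 1168 = (-7 + (1/2)² + 76/2) + 1168 = (-7 + (½)² + 76*(½)) + 1168 = (-7 + ¼ + 38) + 1168 = 125/4 + 1168 = 4797/4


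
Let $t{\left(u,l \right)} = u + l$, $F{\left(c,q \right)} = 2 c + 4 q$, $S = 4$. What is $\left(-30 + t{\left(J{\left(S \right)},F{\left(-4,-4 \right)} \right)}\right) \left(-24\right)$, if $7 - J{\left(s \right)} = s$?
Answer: $1224$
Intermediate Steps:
$J{\left(s \right)} = 7 - s$
$t{\left(u,l \right)} = l + u$
$\left(-30 + t{\left(J{\left(S \right)},F{\left(-4,-4 \right)} \right)}\right) \left(-24\right) = \left(-30 + \left(\left(2 \left(-4\right) + 4 \left(-4\right)\right) + \left(7 - 4\right)\right)\right) \left(-24\right) = \left(-30 + \left(\left(-8 - 16\right) + \left(7 - 4\right)\right)\right) \left(-24\right) = \left(-30 + \left(-24 + 3\right)\right) \left(-24\right) = \left(-30 - 21\right) \left(-24\right) = \left(-51\right) \left(-24\right) = 1224$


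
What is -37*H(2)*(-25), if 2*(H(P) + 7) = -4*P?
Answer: -10175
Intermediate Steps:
H(P) = -7 - 2*P (H(P) = -7 + (-4*P)/2 = -7 - 2*P)
-37*H(2)*(-25) = -37*(-7 - 2*2)*(-25) = -37*(-7 - 4)*(-25) = -37*(-11)*(-25) = 407*(-25) = -10175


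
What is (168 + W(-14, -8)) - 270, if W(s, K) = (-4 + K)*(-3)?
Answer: -66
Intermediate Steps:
W(s, K) = 12 - 3*K
(168 + W(-14, -8)) - 270 = (168 + (12 - 3*(-8))) - 270 = (168 + (12 + 24)) - 270 = (168 + 36) - 270 = 204 - 270 = -66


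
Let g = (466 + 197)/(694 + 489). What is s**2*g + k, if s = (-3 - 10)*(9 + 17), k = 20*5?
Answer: 448888/7 ≈ 64127.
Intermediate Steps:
g = 51/91 (g = 663/1183 = 663*(1/1183) = 51/91 ≈ 0.56044)
k = 100
s = -338 (s = -13*26 = -338)
s**2*g + k = (-338)**2*(51/91) + 100 = 114244*(51/91) + 100 = 448188/7 + 100 = 448888/7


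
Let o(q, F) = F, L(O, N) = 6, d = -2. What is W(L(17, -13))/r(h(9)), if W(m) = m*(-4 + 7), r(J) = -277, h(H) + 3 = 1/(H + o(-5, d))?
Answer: -18/277 ≈ -0.064982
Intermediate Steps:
h(H) = -3 + 1/(-2 + H) (h(H) = -3 + 1/(H - 2) = -3 + 1/(-2 + H))
W(m) = 3*m (W(m) = m*3 = 3*m)
W(L(17, -13))/r(h(9)) = (3*6)/(-277) = 18*(-1/277) = -18/277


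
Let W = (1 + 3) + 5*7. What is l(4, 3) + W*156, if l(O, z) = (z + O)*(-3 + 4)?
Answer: 6091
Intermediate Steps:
W = 39 (W = 4 + 35 = 39)
l(O, z) = O + z (l(O, z) = (O + z)*1 = O + z)
l(4, 3) + W*156 = (4 + 3) + 39*156 = 7 + 6084 = 6091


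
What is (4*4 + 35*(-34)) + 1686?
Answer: 512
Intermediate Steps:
(4*4 + 35*(-34)) + 1686 = (16 - 1190) + 1686 = -1174 + 1686 = 512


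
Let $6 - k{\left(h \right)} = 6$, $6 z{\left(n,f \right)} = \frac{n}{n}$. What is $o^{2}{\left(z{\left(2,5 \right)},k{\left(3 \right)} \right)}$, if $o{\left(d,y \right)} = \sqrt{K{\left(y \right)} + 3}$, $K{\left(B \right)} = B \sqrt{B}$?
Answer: $3$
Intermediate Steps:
$K{\left(B \right)} = B^{\frac{3}{2}}$
$z{\left(n,f \right)} = \frac{1}{6}$ ($z{\left(n,f \right)} = \frac{n \frac{1}{n}}{6} = \frac{1}{6} \cdot 1 = \frac{1}{6}$)
$k{\left(h \right)} = 0$ ($k{\left(h \right)} = 6 - 6 = 0$)
$o{\left(d,y \right)} = \sqrt{3 + y^{\frac{3}{2}}}$ ($o{\left(d,y \right)} = \sqrt{y^{\frac{3}{2}} + 3} = \sqrt{3 + y^{\frac{3}{2}}}$)
$o^{2}{\left(z{\left(2,5 \right)},k{\left(3 \right)} \right)} = \left(\sqrt{3 + 0^{\frac{3}{2}}}\right)^{2} = \left(\sqrt{3 + 0}\right)^{2} = \left(\sqrt{3}\right)^{2} = 3$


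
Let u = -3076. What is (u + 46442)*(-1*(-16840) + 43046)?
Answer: 2597016276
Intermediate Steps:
(u + 46442)*(-1*(-16840) + 43046) = (-3076 + 46442)*(-1*(-16840) + 43046) = 43366*(16840 + 43046) = 43366*59886 = 2597016276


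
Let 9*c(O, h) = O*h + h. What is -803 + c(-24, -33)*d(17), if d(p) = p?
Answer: 1892/3 ≈ 630.67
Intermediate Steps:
c(O, h) = h/9 + O*h/9 (c(O, h) = (O*h + h)/9 = (h + O*h)/9 = h/9 + O*h/9)
-803 + c(-24, -33)*d(17) = -803 + ((1/9)*(-33)*(1 - 24))*17 = -803 + ((1/9)*(-33)*(-23))*17 = -803 + (253/3)*17 = -803 + 4301/3 = 1892/3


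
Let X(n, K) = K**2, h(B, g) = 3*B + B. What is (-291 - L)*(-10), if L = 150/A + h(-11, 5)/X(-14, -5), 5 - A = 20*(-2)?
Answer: 43886/15 ≈ 2925.7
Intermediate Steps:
h(B, g) = 4*B
A = 45 (A = 5 - 20*(-2) = 5 - 1*(-40) = 5 + 40 = 45)
L = 118/75 (L = 150/45 + (4*(-11))/((-5)**2) = 150*(1/45) - 44/25 = 10/3 - 44*1/25 = 10/3 - 44/25 = 118/75 ≈ 1.5733)
(-291 - L)*(-10) = (-291 - 1*118/75)*(-10) = (-291 - 118/75)*(-10) = -21943/75*(-10) = 43886/15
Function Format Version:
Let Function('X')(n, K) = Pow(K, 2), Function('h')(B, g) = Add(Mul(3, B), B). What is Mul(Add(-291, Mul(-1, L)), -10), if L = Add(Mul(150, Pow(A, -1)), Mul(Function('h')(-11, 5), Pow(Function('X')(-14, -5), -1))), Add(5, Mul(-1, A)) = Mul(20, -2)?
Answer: Rational(43886, 15) ≈ 2925.7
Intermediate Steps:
Function('h')(B, g) = Mul(4, B)
A = 45 (A = Add(5, Mul(-1, Mul(20, -2))) = Add(5, Mul(-1, -40)) = Add(5, 40) = 45)
L = Rational(118, 75) (L = Add(Mul(150, Pow(45, -1)), Mul(Mul(4, -11), Pow(Pow(-5, 2), -1))) = Add(Mul(150, Rational(1, 45)), Mul(-44, Pow(25, -1))) = Add(Rational(10, 3), Mul(-44, Rational(1, 25))) = Add(Rational(10, 3), Rational(-44, 25)) = Rational(118, 75) ≈ 1.5733)
Mul(Add(-291, Mul(-1, L)), -10) = Mul(Add(-291, Mul(-1, Rational(118, 75))), -10) = Mul(Add(-291, Rational(-118, 75)), -10) = Mul(Rational(-21943, 75), -10) = Rational(43886, 15)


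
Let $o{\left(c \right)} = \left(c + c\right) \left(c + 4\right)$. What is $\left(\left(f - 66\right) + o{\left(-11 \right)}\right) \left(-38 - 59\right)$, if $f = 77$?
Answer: $-16005$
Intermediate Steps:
$o{\left(c \right)} = 2 c \left(4 + c\right)$
$\left(\left(f - 66\right) + o{\left(-11 \right)}\right) \left(-38 - 59\right) = \left(\left(77 - 66\right) + 2 \left(-11\right) \left(4 - 11\right)\right) \left(-38 - 59\right) = \left(\left(77 - 66\right) + 2 \left(-11\right) \left(-7\right)\right) \left(-97\right) = \left(11 + 154\right) \left(-97\right) = 165 \left(-97\right) = -16005$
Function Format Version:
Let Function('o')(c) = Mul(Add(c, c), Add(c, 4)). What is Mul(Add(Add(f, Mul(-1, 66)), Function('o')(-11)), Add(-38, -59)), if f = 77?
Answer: -16005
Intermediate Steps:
Function('o')(c) = Mul(2, c, Add(4, c)) (Function('o')(c) = Mul(Mul(2, c), Add(4, c)) = Mul(2, c, Add(4, c)))
Mul(Add(Add(f, Mul(-1, 66)), Function('o')(-11)), Add(-38, -59)) = Mul(Add(Add(77, Mul(-1, 66)), Mul(2, -11, Add(4, -11))), Add(-38, -59)) = Mul(Add(Add(77, -66), Mul(2, -11, -7)), -97) = Mul(Add(11, 154), -97) = Mul(165, -97) = -16005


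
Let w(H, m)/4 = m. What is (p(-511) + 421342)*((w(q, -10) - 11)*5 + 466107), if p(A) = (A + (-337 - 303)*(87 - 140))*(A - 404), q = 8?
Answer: -14044456249836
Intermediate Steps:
w(H, m) = 4*m
p(A) = (-404 + A)*(33920 + A) (p(A) = (A - 640*(-53))*(-404 + A) = (A + 33920)*(-404 + A) = (33920 + A)*(-404 + A) = (-404 + A)*(33920 + A))
(p(-511) + 421342)*((w(q, -10) - 11)*5 + 466107) = ((-13703680 + (-511)² + 33516*(-511)) + 421342)*((4*(-10) - 11)*5 + 466107) = ((-13703680 + 261121 - 17126676) + 421342)*((-40 - 11)*5 + 466107) = (-30569235 + 421342)*(-51*5 + 466107) = -30147893*(-255 + 466107) = -30147893*465852 = -14044456249836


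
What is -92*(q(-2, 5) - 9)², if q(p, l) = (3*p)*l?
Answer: -139932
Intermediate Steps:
q(p, l) = 3*l*p
-92*(q(-2, 5) - 9)² = -92*(3*5*(-2) - 9)² = -92*(-30 - 9)² = -92*(-39)² = -92*1521 = -139932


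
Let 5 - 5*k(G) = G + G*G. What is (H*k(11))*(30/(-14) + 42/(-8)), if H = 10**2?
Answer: 131445/7 ≈ 18778.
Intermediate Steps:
H = 100
k(G) = 1 - G/5 - G**2/5 (k(G) = 1 - (G + G*G)/5 = 1 - (G + G**2)/5 = 1 + (-G/5 - G**2/5) = 1 - G/5 - G**2/5)
(H*k(11))*(30/(-14) + 42/(-8)) = (100*(1 - 1/5*11 - 1/5*11**2))*(30/(-14) + 42/(-8)) = (100*(1 - 11/5 - 1/5*121))*(30*(-1/14) + 42*(-1/8)) = (100*(1 - 11/5 - 121/5))*(-15/7 - 21/4) = (100*(-127/5))*(-207/28) = -2540*(-207/28) = 131445/7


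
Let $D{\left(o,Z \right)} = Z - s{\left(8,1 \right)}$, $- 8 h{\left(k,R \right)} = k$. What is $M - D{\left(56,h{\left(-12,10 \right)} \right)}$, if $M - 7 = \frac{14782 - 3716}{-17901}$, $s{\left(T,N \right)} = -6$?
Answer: $- \frac{40033}{35802} \approx -1.1182$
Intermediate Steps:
$h{\left(k,R \right)} = - \frac{k}{8}$
$D{\left(o,Z \right)} = 6 + Z$ ($D{\left(o,Z \right)} = Z - -6 = Z + 6 = 6 + Z$)
$M = \frac{114241}{17901}$ ($M = 7 + \frac{14782 - 3716}{-17901} = 7 + 11066 \left(- \frac{1}{17901}\right) = 7 - \frac{11066}{17901} = \frac{114241}{17901} \approx 6.3818$)
$M - D{\left(56,h{\left(-12,10 \right)} \right)} = \frac{114241}{17901} - \left(6 - - \frac{3}{2}\right) = \frac{114241}{17901} - \left(6 + \frac{3}{2}\right) = \frac{114241}{17901} - \frac{15}{2} = - \frac{40033}{35802}$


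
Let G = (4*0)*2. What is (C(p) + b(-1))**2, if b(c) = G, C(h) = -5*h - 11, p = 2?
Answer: 441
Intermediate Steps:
C(h) = -11 - 5*h
G = 0 (G = 0*2 = 0)
b(c) = 0
(C(p) + b(-1))**2 = ((-11 - 5*2) + 0)**2 = ((-11 - 10) + 0)**2 = (-21 + 0)**2 = (-21)**2 = 441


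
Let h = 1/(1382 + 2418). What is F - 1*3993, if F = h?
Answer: -15173399/3800 ≈ -3993.0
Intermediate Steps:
h = 1/3800 ≈ 0.00026316
F = 1/3800 ≈ 0.00026316
F - 1*3993 = 1/3800 - 1*3993 = 1/3800 - 3993 = -15173399/3800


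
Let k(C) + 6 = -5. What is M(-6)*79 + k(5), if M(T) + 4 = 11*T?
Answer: -5541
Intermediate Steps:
k(C) = -11 (k(C) = -6 - 5 = -11)
M(T) = -4 + 11*T
M(-6)*79 + k(5) = (-4 + 11*(-6))*79 - 11 = (-4 - 66)*79 - 11 = -70*79 - 11 = -5530 - 11 = -5541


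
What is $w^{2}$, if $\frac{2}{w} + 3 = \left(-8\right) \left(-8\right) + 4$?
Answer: $\frac{4}{4225} \approx 0.00094675$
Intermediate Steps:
$w = \frac{2}{65}$ ($w = \frac{2}{-3 + \left(\left(-8\right) \left(-8\right) + 4\right)} = \frac{2}{-3 + \left(64 + 4\right)} = \frac{2}{-3 + 68} = \frac{2}{65} \approx 0.030769$)
$w^{2} = \left(\frac{2}{65}\right)^{2} = \frac{4}{4225}$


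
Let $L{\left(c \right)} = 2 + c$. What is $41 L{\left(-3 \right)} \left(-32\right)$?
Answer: $1312$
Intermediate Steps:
$41 L{\left(-3 \right)} \left(-32\right) = 41 \left(2 - 3\right) \left(-32\right) = 41 \left(-1\right) \left(-32\right) = \left(-41\right) \left(-32\right) = 1312$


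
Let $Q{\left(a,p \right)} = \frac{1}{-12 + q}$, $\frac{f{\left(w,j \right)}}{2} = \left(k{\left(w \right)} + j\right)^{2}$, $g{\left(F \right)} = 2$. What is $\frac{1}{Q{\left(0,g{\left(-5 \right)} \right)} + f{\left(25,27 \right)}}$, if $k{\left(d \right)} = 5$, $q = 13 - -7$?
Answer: $\frac{8}{16385} \approx 0.00048825$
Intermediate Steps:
$q = 20$ ($q = 13 + 7 = 20$)
$f{\left(w,j \right)} = 2 \left(5 + j\right)^{2}$
$Q{\left(a,p \right)} = \frac{1}{8}$ ($Q{\left(a,p \right)} = \frac{1}{-12 + 20} = \frac{1}{8}$)
$\frac{1}{Q{\left(0,g{\left(-5 \right)} \right)} + f{\left(25,27 \right)}} = \frac{1}{\frac{1}{8} + 2 \left(5 + 27\right)^{2}} = \frac{1}{\frac{1}{8} + 2 \cdot 32^{2}} = \frac{1}{\frac{1}{8} + 2 \cdot 1024} = \frac{1}{\frac{1}{8} + 2048} = \frac{1}{\frac{16385}{8}} = \frac{8}{16385}$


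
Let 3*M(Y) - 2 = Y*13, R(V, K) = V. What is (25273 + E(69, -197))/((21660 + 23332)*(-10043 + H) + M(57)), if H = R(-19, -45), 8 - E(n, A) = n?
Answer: -75636/1358127769 ≈ -5.5691e-5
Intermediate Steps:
E(n, A) = 8 - n
H = -19
M(Y) = ⅔ + 13*Y/3 (M(Y) = ⅔ + (Y*13)/3 = ⅔ + (13*Y)/3 = ⅔ + 13*Y/3)
(25273 + E(69, -197))/((21660 + 23332)*(-10043 + H) + M(57)) = (25273 + (8 - 1*69))/((21660 + 23332)*(-10043 - 19) + (⅔ + (13/3)*57)) = (25273 + (8 - 69))/(44992*(-10062) + (⅔ + 247)) = (25273 - 61)/(-452709504 + 743/3) = 25212/(-1358127769/3) = 25212*(-3/1358127769) = -75636/1358127769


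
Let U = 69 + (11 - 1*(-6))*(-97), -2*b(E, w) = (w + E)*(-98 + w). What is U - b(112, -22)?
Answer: -6980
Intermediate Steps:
b(E, w) = -(-98 + w)*(E + w)/2 (b(E, w) = -(w + E)*(-98 + w)/2 = -(E + w)*(-98 + w)/2 = -(-98 + w)*(E + w)/2)
U = -1580 (U = 69 + (11 + 6)*(-97) = 69 + 17*(-97) = 69 - 1649 = -1580)
U - b(112, -22) = -1580 - (49*112 + 49*(-22) - 1/2*(-22)**2 - 1/2*112*(-22)) = -1580 - (5488 - 1078 - 1/2*484 + 1232) = -1580 - (5488 - 1078 - 242 + 1232) = -1580 - 1*5400 = -1580 - 5400 = -6980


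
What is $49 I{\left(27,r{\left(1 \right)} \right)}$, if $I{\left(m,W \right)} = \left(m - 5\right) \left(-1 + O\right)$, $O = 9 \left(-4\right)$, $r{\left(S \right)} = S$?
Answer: $-39886$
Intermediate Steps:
$O = -36$
$I{\left(m,W \right)} = 185 - 37 m$ ($I{\left(m,W \right)} = \left(m - 5\right) \left(-1 - 36\right) = \left(-5 + m\right) \left(-37\right) = 185 - 37 m$)
$49 I{\left(27,r{\left(1 \right)} \right)} = 49 \left(185 - 999\right) = 49 \left(-814\right) = -39886$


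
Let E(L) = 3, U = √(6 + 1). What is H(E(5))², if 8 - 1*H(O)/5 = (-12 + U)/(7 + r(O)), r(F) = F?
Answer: (92 - √7)²/4 ≈ 1996.0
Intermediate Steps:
U = √7 ≈ 2.6458
H(O) = 40 - 5*(-12 + √7)/(7 + O)
H(E(5))² = (5*(68 - √7 + 8*3)/(7 + 3))² = (5*(68 - √7 + 24)/10)² = (5*(⅒)*(92 - √7))² = (46 - √7/2)²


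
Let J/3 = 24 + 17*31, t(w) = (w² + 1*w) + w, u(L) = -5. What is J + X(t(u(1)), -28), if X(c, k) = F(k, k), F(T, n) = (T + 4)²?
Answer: 2229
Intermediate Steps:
t(w) = w² + 2*w (t(w) = (w² + w) + w = (w + w²) + w = w² + 2*w)
F(T, n) = (4 + T)²
X(c, k) = (4 + k)²
J = 1653 (J = 3*(24 + 17*31) = 3*(24 + 527) = 3*551 = 1653)
J + X(t(u(1)), -28) = 1653 + (4 - 28)² = 1653 + (-24)² = 1653 + 576 = 2229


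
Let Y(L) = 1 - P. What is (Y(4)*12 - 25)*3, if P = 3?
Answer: -147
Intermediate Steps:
Y(L) = -2 (Y(L) = 1 - 1*3 = 1 - 3 = -2)
(Y(4)*12 - 25)*3 = (-2*12 - 25)*3 = (-24 - 25)*3 = -49*3 = -147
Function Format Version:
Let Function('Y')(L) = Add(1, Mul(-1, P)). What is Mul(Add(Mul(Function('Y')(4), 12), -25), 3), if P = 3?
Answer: -147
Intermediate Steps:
Function('Y')(L) = -2 (Function('Y')(L) = Add(1, Mul(-1, 3)) = Add(1, -3) = -2)
Mul(Add(Mul(Function('Y')(4), 12), -25), 3) = Mul(Add(Mul(-2, 12), -25), 3) = Mul(Add(-24, -25), 3) = Mul(-49, 3) = -147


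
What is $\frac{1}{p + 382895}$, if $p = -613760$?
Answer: $- \frac{1}{230865} \approx -4.3315 \cdot 10^{-6}$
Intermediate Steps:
$\frac{1}{p + 382895} = \frac{1}{-613760 + 382895} = \frac{1}{-230865} = - \frac{1}{230865}$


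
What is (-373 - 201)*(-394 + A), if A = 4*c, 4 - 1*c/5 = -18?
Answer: -26404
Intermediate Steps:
c = 110 (c = 20 - 5*(-18) = 20 + 90 = 110)
A = 440 (A = 4*110 = 440)
(-373 - 201)*(-394 + A) = (-373 - 201)*(-394 + 440) = -574*46 = -26404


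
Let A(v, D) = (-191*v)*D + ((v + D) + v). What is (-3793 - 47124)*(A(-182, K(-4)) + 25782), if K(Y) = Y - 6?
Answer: 16406068404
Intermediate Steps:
K(Y) = -6 + Y
A(v, D) = D + 2*v - 191*D*v (A(v, D) = -191*D*v + ((D + v) + v) = -191*D*v + (D + 2*v) = D + 2*v - 191*D*v)
(-3793 - 47124)*(A(-182, K(-4)) + 25782) = (-3793 - 47124)*(((-6 - 4) + 2*(-182) - 191*(-6 - 4)*(-182)) + 25782) = -50917*((-10 - 364 - 191*(-10)*(-182)) + 25782) = -50917*((-10 - 364 - 347620) + 25782) = -50917*(-347994 + 25782) = -50917*(-322212) = 16406068404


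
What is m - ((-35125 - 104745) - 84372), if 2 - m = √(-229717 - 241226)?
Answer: 224244 - 3*I*√52327 ≈ 2.2424e+5 - 686.25*I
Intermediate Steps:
m = 2 - 3*I*√52327 (m = 2 - √(-229717 - 241226) = 2 - √(-470943) = 2 - 3*I*√52327 ≈ 2.0 - 686.25*I)
m - ((-35125 - 104745) - 84372) = (2 - 3*I*√52327) - ((-35125 - 104745) - 84372) = (2 - 3*I*√52327) - (-139870 - 84372) = (2 - 3*I*√52327) - 1*(-224242) = (2 - 3*I*√52327) + 224242 = 224244 - 3*I*√52327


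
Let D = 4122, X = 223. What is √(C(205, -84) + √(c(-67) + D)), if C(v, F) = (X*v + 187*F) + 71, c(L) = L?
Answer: √(30078 + √4055) ≈ 173.61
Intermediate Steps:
C(v, F) = 71 + 187*F + 223*v (C(v, F) = (223*v + 187*F) + 71 = (187*F + 223*v) + 71 = 71 + 187*F + 223*v)
√(C(205, -84) + √(c(-67) + D)) = √((71 + 187*(-84) + 223*205) + √(-67 + 4122)) = √((71 - 15708 + 45715) + √4055) = √(30078 + √4055)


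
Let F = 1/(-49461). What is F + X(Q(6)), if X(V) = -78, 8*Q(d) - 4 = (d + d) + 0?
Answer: -3857959/49461 ≈ -78.000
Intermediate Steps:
Q(d) = ½ + d/4 (Q(d) = ½ + ((d + d) + 0)/8 = ½ + (2*d + 0)/8 = ½ + (2*d)/8 = ½ + d/4)
F = -1/49461 ≈ -2.0218e-5
F + X(Q(6)) = -1/49461 - 78 = -3857959/49461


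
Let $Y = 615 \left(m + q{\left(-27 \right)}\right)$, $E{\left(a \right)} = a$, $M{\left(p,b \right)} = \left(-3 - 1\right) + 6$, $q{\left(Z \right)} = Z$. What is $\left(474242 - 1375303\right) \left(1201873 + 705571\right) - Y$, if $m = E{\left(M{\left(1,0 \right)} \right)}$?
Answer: $-1718723382709$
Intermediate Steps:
$M{\left(p,b \right)} = 2$ ($M{\left(p,b \right)} = -4 + 6 = 2$)
$m = 2$
$Y = -15375$ ($Y = 615 \left(2 - 27\right) = 615 \left(-25\right) = -15375$)
$\left(474242 - 1375303\right) \left(1201873 + 705571\right) - Y = \left(474242 - 1375303\right) \left(1201873 + 705571\right) - -15375 = \left(-901061\right) 1907444 + 15375 = -1718723398084 + 15375 = -1718723382709$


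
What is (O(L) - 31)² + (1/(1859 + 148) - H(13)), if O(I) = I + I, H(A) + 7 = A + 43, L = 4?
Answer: 963361/2007 ≈ 480.00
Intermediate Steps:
H(A) = 36 + A (H(A) = -7 + (A + 43) = -7 + (43 + A) = 36 + A)
O(I) = 2*I
(O(L) - 31)² + (1/(1859 + 148) - H(13)) = (2*4 - 31)² + (1/(1859 + 148) - (36 + 13)) = (8 - 31)² + (1/2007 - 1*49) = (-23)² + (1/2007 - 49) = 529 - 98342/2007 = 963361/2007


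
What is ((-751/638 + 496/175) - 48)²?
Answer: 26772107627329/12465722500 ≈ 2147.7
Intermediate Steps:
((-751/638 + 496/175) - 48)² = (185023/111650 - 48)² = (-5174177/111650)² = 26772107627329/12465722500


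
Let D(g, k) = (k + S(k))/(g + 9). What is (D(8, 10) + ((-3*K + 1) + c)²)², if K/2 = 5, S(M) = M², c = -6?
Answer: 438274225/289 ≈ 1.5165e+6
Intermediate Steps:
K = 10 (K = 2*5 = 10)
D(g, k) = (k + k²)/(9 + g) (D(g, k) = (k + k²)/(g + 9) = (k + k²)/(9 + g))
(D(8, 10) + ((-3*K + 1) + c)²)² = (10*(1 + 10)/(9 + 8) + ((-3*10 + 1) - 6)²)² = (10*11/17 + ((-30 + 1) - 6)²)² = (10*(1/17)*11 + (-29 - 6)²)² = (110/17 + (-35)²)² = (110/17 + 1225)² = (20935/17)² = 438274225/289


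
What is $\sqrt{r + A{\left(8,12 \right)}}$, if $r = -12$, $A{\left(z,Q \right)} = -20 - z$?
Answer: $2 i \sqrt{10} \approx 6.3246 i$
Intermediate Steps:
$\sqrt{r + A{\left(8,12 \right)}} = \sqrt{-12 - 28} = \sqrt{-40} = 2 i \sqrt{10}$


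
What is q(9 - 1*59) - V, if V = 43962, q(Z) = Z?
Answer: -44012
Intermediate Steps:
q(9 - 1*59) - V = (9 - 1*59) - 1*43962 = (9 - 59) - 43962 = -50 - 43962 = -44012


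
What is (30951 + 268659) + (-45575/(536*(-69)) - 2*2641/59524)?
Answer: 7169289590941/23928648 ≈ 2.9961e+5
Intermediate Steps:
(30951 + 268659) + (-45575/(536*(-69)) - 2*2641/59524) = 299610 + (-45575/(-36984) - 5282*1/59524) = 299610 + (-45575*(-1/36984) - 2641/29762) = 299610 + (45575/36984 - 2641/29762) = 299610 + 27363661/23928648 = 7169289590941/23928648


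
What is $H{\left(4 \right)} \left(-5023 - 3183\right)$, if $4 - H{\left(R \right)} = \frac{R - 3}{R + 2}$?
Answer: $- \frac{94369}{3} \approx -31456.0$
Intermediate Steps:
$H{\left(R \right)} = 4 - \frac{-3 + R}{2 + R}$ ($H{\left(R \right)} = 4 - \frac{R - 3}{R + 2} = 4 - \frac{-3 + R}{2 + R}$)
$H{\left(4 \right)} \left(-5023 - 3183\right) = \frac{11 + 3 \cdot 4}{2 + 4} \left(-5023 - 3183\right) = \frac{11 + 12}{6} \left(-5023 - 3183\right) = \frac{1}{6} \cdot 23 \left(-8206\right) = \frac{23}{6} \left(-8206\right) = - \frac{94369}{3}$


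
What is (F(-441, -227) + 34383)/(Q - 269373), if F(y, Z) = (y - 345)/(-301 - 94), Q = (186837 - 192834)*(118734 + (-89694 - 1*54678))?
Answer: 4527357/20208425545 ≈ 0.00022403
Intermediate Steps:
Q = 153751086 (Q = -5997*(118734 + (-89694 - 54678)) = -5997*(118734 - 144372) = -5997*(-25638) = 153751086)
F(y, Z) = 69/79 - y/395 (F(y, Z) = (-345 + y)/(-395) = (-345 + y)*(-1/395) = 69/79 - y/395)
(F(-441, -227) + 34383)/(Q - 269373) = ((69/79 - 1/395*(-441)) + 34383)/(153751086 - 269373) = ((69/79 + 441/395) + 34383)/153481713 = (786/395 + 34383)*(1/153481713) = (13582071/395)*(1/153481713) = 4527357/20208425545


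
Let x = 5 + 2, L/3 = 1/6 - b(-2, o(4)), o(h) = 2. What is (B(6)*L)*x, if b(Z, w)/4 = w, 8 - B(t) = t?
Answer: -329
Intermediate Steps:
B(t) = 8 - t
b(Z, w) = 4*w
L = -47/2 (L = 3*(1/6 - 4*2) = 3*(⅙ - 1*8) = 3*(⅙ - 8) = 3*(-47/6) = -47/2 ≈ -23.500)
x = 7
(B(6)*L)*x = ((8 - 1*6)*(-47/2))*7 = ((8 - 6)*(-47/2))*7 = (2*(-47/2))*7 = -47*7 = -329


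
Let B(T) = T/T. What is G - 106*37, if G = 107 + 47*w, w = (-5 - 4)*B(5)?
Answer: -4238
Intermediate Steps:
B(T) = 1
w = -9 (w = (-5 - 4)*1 = -9*1 = -9)
G = -316 (G = 107 + 47*(-9) = 107 - 423 = -316)
G - 106*37 = -316 - 106*37 = -316 - 1*3922 = -316 - 3922 = -4238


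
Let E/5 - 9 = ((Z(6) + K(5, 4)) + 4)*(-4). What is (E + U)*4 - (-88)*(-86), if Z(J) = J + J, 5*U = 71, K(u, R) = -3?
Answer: -41856/5 ≈ -8371.2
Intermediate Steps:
U = 71/5 (U = (⅕)*71 = 71/5 ≈ 14.200)
Z(J) = 2*J
E = -215 (E = 45 + 5*(((2*6 - 3) + 4)*(-4)) = 45 + 5*(((12 - 3) + 4)*(-4)) = 45 + 5*((9 + 4)*(-4)) = 45 + 5*(13*(-4)) = 45 + 5*(-52) = 45 - 260 = -215)
(E + U)*4 - (-88)*(-86) = (-215 + 71/5)*4 - (-88)*(-86) = -1004/5*4 - 1*7568 = -4016/5 - 7568 = -41856/5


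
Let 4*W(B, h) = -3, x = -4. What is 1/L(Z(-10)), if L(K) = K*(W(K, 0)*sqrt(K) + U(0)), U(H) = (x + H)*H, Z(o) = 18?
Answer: -sqrt(2)/81 ≈ -0.017459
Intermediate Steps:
W(B, h) = -3/4 (W(B, h) = (1/4)*(-3) = -3/4)
U(H) = H*(-4 + H) (U(H) = (-4 + H)*H = H*(-4 + H))
L(K) = -3*K**(3/2)/4 (L(K) = K*(-3*sqrt(K)/4 + 0*(-4 + 0)) = K*(-3*sqrt(K)/4 + 0*(-4)) = K*(-3*sqrt(K)/4 + 0) = K*(-3*sqrt(K)/4) = -3*K**(3/2)/4)
1/L(Z(-10)) = 1/(-81*sqrt(2)/2) = -sqrt(2)/81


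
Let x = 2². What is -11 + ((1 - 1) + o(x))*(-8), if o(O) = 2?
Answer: -27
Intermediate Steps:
x = 4
-11 + ((1 - 1) + o(x))*(-8) = -11 + ((1 - 1) + 2)*(-8) = -11 + (0 + 2)*(-8) = -11 + 2*(-8) = -11 - 16 = -27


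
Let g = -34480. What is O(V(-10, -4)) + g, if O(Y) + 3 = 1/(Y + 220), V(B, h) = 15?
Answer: -8103504/235 ≈ -34483.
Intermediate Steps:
O(Y) = -3 + 1/(220 + Y) (O(Y) = -3 + 1/(Y + 220) = -3 + 1/(220 + Y))
O(V(-10, -4)) + g = (-659 - 3*15)/(220 + 15) - 34480 = (-659 - 45)/235 - 34480 = (1/235)*(-704) - 34480 = -704/235 - 34480 = -8103504/235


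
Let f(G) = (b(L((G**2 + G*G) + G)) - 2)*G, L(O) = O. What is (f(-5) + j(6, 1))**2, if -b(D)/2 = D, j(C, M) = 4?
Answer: 215296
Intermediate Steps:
b(D) = -2*D
f(G) = G*(-2 - 4*G**2 - 2*G) (f(G) = (-2*((G**2 + G*G) + G) - 2)*G = (-2*((G**2 + G**2) + G) - 2)*G = (-2*(2*G**2 + G) - 2)*G = (-2*(G + 2*G**2) - 2)*G = ((-4*G**2 - 2*G) - 2)*G = (-2 - 4*G**2 - 2*G)*G = G*(-2 - 4*G**2 - 2*G))
(f(-5) + j(6, 1))**2 = (-2*(-5)*(1 - 5*(1 + 2*(-5))) + 4)**2 = (-2*(-5)*(1 - 5*(1 - 10)) + 4)**2 = (-2*(-5)*(1 - 5*(-9)) + 4)**2 = (-2*(-5)*(1 + 45) + 4)**2 = (-2*(-5)*46 + 4)**2 = (460 + 4)**2 = 464**2 = 215296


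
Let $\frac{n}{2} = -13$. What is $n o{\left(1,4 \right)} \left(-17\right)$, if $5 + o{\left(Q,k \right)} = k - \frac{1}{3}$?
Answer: $- \frac{1768}{3} \approx -589.33$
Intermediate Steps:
$n = -26$ ($n = 2 \left(-13\right) = -26$)
$o{\left(Q,k \right)} = - \frac{16}{3} + k$ ($o{\left(Q,k \right)} = -5 + \left(k - \frac{1}{3}\right) = -5 + \left(- \frac{1}{3} + k\right) = - \frac{16}{3} + k$)
$n o{\left(1,4 \right)} \left(-17\right) = - 26 \left(- \frac{16}{3} + 4\right) \left(-17\right) = \left(-26\right) \left(- \frac{4}{3}\right) \left(-17\right) = \frac{104}{3} \left(-17\right) = - \frac{1768}{3}$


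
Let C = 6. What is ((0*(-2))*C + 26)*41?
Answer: 1066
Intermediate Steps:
((0*(-2))*C + 26)*41 = ((0*(-2))*6 + 26)*41 = (0*6 + 26)*41 = (0 + 26)*41 = 26*41 = 1066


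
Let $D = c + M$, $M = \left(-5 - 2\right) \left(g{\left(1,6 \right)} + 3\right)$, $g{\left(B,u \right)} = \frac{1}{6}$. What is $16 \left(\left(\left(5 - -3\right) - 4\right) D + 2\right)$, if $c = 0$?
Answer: $- \frac{4160}{3} \approx -1386.7$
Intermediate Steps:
$g{\left(B,u \right)} = \frac{1}{6}$
$M = - \frac{133}{6}$ ($M = \left(-5 - 2\right) \left(\frac{1}{6} + 3\right) = \left(-7\right) \frac{19}{6} = - \frac{133}{6} \approx -22.167$)
$D = - \frac{133}{6}$ ($D = 0 - \frac{133}{6} = - \frac{133}{6} \approx -22.167$)
$16 \left(\left(\left(5 - -3\right) - 4\right) D + 2\right) = 16 \left(\left(\left(5 - -3\right) - 4\right) \left(- \frac{133}{6}\right) + 2\right) = 16 \left(\left(\left(5 + 3\right) - 4\right) \left(- \frac{133}{6}\right) + 2\right) = 16 \left(\left(8 - 4\right) \left(- \frac{133}{6}\right) + 2\right) = 16 \left(4 \left(- \frac{133}{6}\right) + 2\right) = 16 \left(- \frac{266}{3} + 2\right) = 16 \left(- \frac{260}{3}\right) = - \frac{4160}{3}$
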